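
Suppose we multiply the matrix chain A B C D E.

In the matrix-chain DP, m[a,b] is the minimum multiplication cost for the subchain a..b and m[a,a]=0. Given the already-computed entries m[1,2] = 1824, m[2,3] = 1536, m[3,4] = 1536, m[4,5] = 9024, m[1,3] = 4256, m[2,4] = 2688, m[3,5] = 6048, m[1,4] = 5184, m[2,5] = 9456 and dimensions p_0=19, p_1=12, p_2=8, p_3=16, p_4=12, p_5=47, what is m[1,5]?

15016

m[1,5] = min over k∈[1,4] of m[1,k]+m[k+1,5]+p_{0}·p_k·p_{5}.
k=1: 0 + 9456 + 19·12·47 = 20172; k=2: 1824 + 6048 + 19·8·47 = 15016; k=3: 4256 + 9024 + 19·16·47 = 27568; k=4: 5184 + 0 + 19·12·47 = 15900.
Minimum: 15016 at k=2.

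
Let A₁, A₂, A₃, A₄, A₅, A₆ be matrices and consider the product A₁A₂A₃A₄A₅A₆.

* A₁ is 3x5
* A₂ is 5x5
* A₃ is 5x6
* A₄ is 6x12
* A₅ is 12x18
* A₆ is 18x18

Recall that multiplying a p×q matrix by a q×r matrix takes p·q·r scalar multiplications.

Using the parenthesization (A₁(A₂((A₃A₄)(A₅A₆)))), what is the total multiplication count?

(A₃A₄): 5×6 by 6×12 → 5×12, cost 5·6·12 = 360
(A₅A₆): 12×18 by 18×18 → 12×18, cost 12·18·18 = 3888
((A₃A₄)(A₅A₆)): 5×12 by 12×18 → 5×18, cost 5·12·18 = 1080; cumulative 5328
(A₂((A₃A₄)(A₅A₆))): 5×5 by 5×18 → 5×18, cost 5·5·18 = 450; cumulative 5778
(A₁(A₂((A₃A₄)(A₅A₆)))): 3×5 by 5×18 → 3×18, cost 3·5·18 = 270; cumulative 6048
Total: 6048 scalar multiplications.

6048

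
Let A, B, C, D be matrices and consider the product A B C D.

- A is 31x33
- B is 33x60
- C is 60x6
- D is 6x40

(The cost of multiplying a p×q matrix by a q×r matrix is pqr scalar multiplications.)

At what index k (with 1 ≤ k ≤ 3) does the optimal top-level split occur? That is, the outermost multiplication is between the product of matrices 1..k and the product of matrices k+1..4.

3

Adjacent pairs: AB = 31·33·60 = 61380; BC = 33·60·6 = 11880; CD = 60·6·40 = 14400.
Length 3: A..C: k=1: 0+11880+31·33·6=18018; k=2: 61380+0+31·60·6=72540 → min 18018 | B..D: k=2: 0+14400+33·60·40=93600; k=3: 11880+0+33·6·40=19800 → min 19800.
Top-level splits: k=1: (A..A)·(B..D) → 0+19800+31·33·40 = 60720; k=2: (A..B)·(C..D) → 61380+14400+31·60·40 = 150180; k=3: (A..C)·(D..D) → 18018+0+31·6·40 = 25458.
Best split is after C, i.e. k = 3.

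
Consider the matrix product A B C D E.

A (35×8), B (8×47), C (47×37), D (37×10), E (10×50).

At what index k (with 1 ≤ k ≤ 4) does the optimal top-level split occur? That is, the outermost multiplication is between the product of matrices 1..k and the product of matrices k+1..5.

1

Adjacent pairs: AB = 35·8·47 = 13160; BC = 8·47·37 = 13912; CD = 47·37·10 = 17390; DE = 37·10·50 = 18500.
Length 3: A..C: k=1: 0+13912+35·8·37=24272; k=2: 13160+0+35·47·37=74025 → min 24272 | B..D: k=2: 0+17390+8·47·10=21150; k=3: 13912+0+8·37·10=16872 → min 16872 | C..E: k=3: 0+18500+47·37·50=105450; k=4: 17390+0+47·10·50=40890 → min 40890.
Length 4: A..D: k=1: 0+16872+35·8·10=19672; k=2: 13160+17390+35·47·10=47000; k=3: 24272+0+35·37·10=37222 → min 19672 | B..E: k=2: 0+40890+8·47·50=59690; k=3: 13912+18500+8·37·50=47212; k=4: 16872+0+8·10·50=20872 → min 20872.
Top-level splits: k=1: (A..A)·(B..E) → 0+20872+35·8·50 = 34872; k=2: (A..B)·(C..E) → 13160+40890+35·47·50 = 136300; k=3: (A..C)·(D..E) → 24272+18500+35·37·50 = 107522; k=4: (A..D)·(E..E) → 19672+0+35·10·50 = 37172.
Best split is after A, i.e. k = 1.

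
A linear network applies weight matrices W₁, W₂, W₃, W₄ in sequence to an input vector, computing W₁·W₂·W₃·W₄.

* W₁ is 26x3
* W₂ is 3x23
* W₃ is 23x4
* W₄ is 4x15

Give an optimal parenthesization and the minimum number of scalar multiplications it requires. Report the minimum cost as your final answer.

Adjacent pairs: W₁W₂ = 26·3·23 = 1794; W₂W₃ = 3·23·4 = 276; W₃W₄ = 23·4·15 = 1380.
Length 3: W₁..W₃: k=1: 0+276+26·3·4=588; k=2: 1794+0+26·23·4=4186 → min 588 | W₂..W₄: k=2: 0+1380+3·23·15=2415; k=3: 276+0+3·4·15=456 → min 456.
Length 4: W₁..W₄: k=1: 0+456+26·3·15=1626; k=2: 1794+1380+26·23·15=12144; k=3: 588+0+26·4·15=2148 → min 1626.
Optimal parenthesization: (W₁·((W₂·W₃)·W₄)) with cost 1626.

1626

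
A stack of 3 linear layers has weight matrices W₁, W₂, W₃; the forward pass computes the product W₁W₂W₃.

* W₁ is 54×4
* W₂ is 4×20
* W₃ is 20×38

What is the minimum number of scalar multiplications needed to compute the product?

11248

Order (W₁(W₂W₃)): (W₂W₃): 4×20 by 20×38 → 4×38, cost 4·20·38 = 3040; (W₁(W₂W₃)): 54×4 by 4×38 → 54×38, cost 54·4·38 = 8208; cumulative 11248. Total 11248.
Order ((W₁W₂)W₃): (W₁W₂): 54×4 by 4×20 → 54×20, cost 54·4·20 = 4320; ((W₁W₂)W₃): 54×20 by 20×38 → 54×38, cost 54·20·38 = 41040; cumulative 45360. Total 45360.
Minimum: 11248.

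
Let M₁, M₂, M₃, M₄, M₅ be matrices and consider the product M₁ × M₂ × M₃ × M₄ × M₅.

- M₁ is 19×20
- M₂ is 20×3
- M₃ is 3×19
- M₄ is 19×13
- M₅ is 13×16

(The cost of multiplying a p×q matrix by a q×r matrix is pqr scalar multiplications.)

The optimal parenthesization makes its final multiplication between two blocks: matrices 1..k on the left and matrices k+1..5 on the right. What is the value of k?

Adjacent pairs: M₁M₂ = 19·20·3 = 1140; M₂M₃ = 20·3·19 = 1140; M₃M₄ = 3·19·13 = 741; M₄M₅ = 19·13·16 = 3952.
Length 3: M₁..M₃: k=1: 0+1140+19·20·19=8360; k=2: 1140+0+19·3·19=2223 → min 2223 | M₂..M₄: k=2: 0+741+20·3·13=1521; k=3: 1140+0+20·19·13=6080 → min 1521 | M₃..M₅: k=3: 0+3952+3·19·16=4864; k=4: 741+0+3·13·16=1365 → min 1365.
Length 4: M₁..M₄: k=1: 0+1521+19·20·13=6461; k=2: 1140+741+19·3·13=2622; k=3: 2223+0+19·19·13=6916 → min 2622 | M₂..M₅: k=2: 0+1365+20·3·16=2325; k=3: 1140+3952+20·19·16=11172; k=4: 1521+0+20·13·16=5681 → min 2325.
Top-level splits: k=1: (M₁..M₁)·(M₂..M₅) → 0+2325+19·20·16 = 8405; k=2: (M₁..M₂)·(M₃..M₅) → 1140+1365+19·3·16 = 3417; k=3: (M₁..M₃)·(M₄..M₅) → 2223+3952+19·19·16 = 11951; k=4: (M₁..M₄)·(M₅..M₅) → 2622+0+19·13·16 = 6574.
Best split is after M₂, i.e. k = 2.

2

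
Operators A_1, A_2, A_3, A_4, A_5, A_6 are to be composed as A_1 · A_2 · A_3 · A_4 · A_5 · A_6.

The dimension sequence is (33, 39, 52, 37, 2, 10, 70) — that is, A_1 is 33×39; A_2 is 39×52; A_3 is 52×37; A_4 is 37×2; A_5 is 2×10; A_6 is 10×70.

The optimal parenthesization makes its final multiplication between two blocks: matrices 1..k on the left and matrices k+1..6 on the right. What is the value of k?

Adjacent pairs: A_1A_2 = 33·39·52 = 66924; A_2A_3 = 39·52·37 = 75036; A_3A_4 = 52·37·2 = 3848; A_4A_5 = 37·2·10 = 740; A_5A_6 = 2·10·70 = 1400.
Length 3: A_1..A_3: k=1: 0+75036+33·39·37=122655; k=2: 66924+0+33·52·37=130416 → min 122655 | A_2..A_4: k=2: 0+3848+39·52·2=7904; k=3: 75036+0+39·37·2=77922 → min 7904 | A_3..A_5: k=3: 0+740+52·37·10=19980; k=4: 3848+0+52·2·10=4888 → min 4888 | A_4..A_6: k=4: 0+1400+37·2·70=6580; k=5: 740+0+37·10·70=26640 → min 6580.
Length 4: A_1..A_4: k=1: 0+7904+33·39·2=10478; k=2: 66924+3848+33·52·2=74204; k=3: 122655+0+33·37·2=125097 → min 10478 | A_2..A_5: k=2: 0+4888+39·52·10=25168; k=3: 75036+740+39·37·10=90206; k=4: 7904+0+39·2·10=8684 → min 8684 | A_3..A_6: k=3: 0+6580+52·37·70=141260; k=4: 3848+1400+52·2·70=12528; k=5: 4888+0+52·10·70=41288 → min 12528.
Length 5: A_1..A_5: k=1: 0+8684+33·39·10=21554; k=2: 66924+4888+33·52·10=88972; k=3: 122655+740+33·37·10=135605; k=4: 10478+0+33·2·10=11138 → min 11138 | A_2..A_6: k=2: 0+12528+39·52·70=154488; k=3: 75036+6580+39·37·70=182626; k=4: 7904+1400+39·2·70=14764; k=5: 8684+0+39·10·70=35984 → min 14764.
Top-level splits: k=1: (A_1..A_1)·(A_2..A_6) → 0+14764+33·39·70 = 104854; k=2: (A_1..A_2)·(A_3..A_6) → 66924+12528+33·52·70 = 199572; k=3: (A_1..A_3)·(A_4..A_6) → 122655+6580+33·37·70 = 214705; k=4: (A_1..A_4)·(A_5..A_6) → 10478+1400+33·2·70 = 16498; k=5: (A_1..A_5)·(A_6..A_6) → 11138+0+33·10·70 = 34238.
Best split is after A_4, i.e. k = 4.

4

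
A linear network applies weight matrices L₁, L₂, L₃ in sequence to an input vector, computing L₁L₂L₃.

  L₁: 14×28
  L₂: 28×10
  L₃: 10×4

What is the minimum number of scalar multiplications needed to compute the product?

2688

Order (L₁(L₂L₃)): (L₂L₃): 28×10 by 10×4 → 28×4, cost 28·10·4 = 1120; (L₁(L₂L₃)): 14×28 by 28×4 → 14×4, cost 14·28·4 = 1568; cumulative 2688. Total 2688.
Order ((L₁L₂)L₃): (L₁L₂): 14×28 by 28×10 → 14×10, cost 14·28·10 = 3920; ((L₁L₂)L₃): 14×10 by 10×4 → 14×4, cost 14·10·4 = 560; cumulative 4480. Total 4480.
Minimum: 2688.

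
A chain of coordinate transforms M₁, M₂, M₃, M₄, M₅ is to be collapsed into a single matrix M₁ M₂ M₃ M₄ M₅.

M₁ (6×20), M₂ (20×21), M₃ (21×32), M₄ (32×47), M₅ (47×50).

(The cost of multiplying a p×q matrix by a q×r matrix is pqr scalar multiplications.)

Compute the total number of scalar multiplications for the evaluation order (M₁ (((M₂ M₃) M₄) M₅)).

96520

(M₂ M₃): 20×21 by 21×32 → 20×32, cost 20·21·32 = 13440
((M₂ M₃) M₄): 20×32 by 32×47 → 20×47, cost 20·32·47 = 30080; cumulative 43520
(((M₂ M₃) M₄) M₅): 20×47 by 47×50 → 20×50, cost 20·47·50 = 47000; cumulative 90520
(M₁ (((M₂ M₃) M₄) M₅)): 6×20 by 20×50 → 6×50, cost 6·20·50 = 6000; cumulative 96520
Total: 96520 scalar multiplications.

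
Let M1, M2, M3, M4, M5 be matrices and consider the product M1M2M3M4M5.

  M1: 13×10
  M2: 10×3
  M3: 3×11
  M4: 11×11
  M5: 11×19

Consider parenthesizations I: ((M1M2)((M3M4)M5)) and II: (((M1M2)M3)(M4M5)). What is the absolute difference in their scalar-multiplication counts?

Order I = ((M1M2)((M3M4)M5)): (M1M2): 13×10 by 10×3 → 13×3, cost 13·10·3 = 390; (M3M4): 3×11 by 11×11 → 3×11, cost 3·11·11 = 363; ((M3M4)M5): 3×11 by 11×19 → 3×19, cost 3·11·19 = 627; cumulative 990; ((M1M2)((M3M4)M5)): 13×3 by 3×19 → 13×19, cost 13·3·19 = 741; cumulative 2121. Total 2121.
Order II = (((M1M2)M3)(M4M5)): (M1M2): 13×10 by 10×3 → 13×3, cost 13·10·3 = 390; ((M1M2)M3): 13×3 by 3×11 → 13×11, cost 13·3·11 = 429; cumulative 819; (M4M5): 11×11 by 11×19 → 11×19, cost 11·11·19 = 2299; (((M1M2)M3)(M4M5)): 13×11 by 11×19 → 13×19, cost 13·11·19 = 2717; cumulative 5835. Total 5835.
Difference: |2121 − 5835| = 3714.

3714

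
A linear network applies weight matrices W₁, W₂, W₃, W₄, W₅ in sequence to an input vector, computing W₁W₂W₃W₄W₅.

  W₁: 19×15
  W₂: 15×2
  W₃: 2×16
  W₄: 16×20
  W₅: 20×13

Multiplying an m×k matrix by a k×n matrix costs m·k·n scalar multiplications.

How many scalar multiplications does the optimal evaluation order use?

2224

Adjacent pairs: W₁W₂ = 19·15·2 = 570; W₂W₃ = 15·2·16 = 480; W₃W₄ = 2·16·20 = 640; W₄W₅ = 16·20·13 = 4160.
Length 3: W₁..W₃: k=1: 0+480+19·15·16=5040; k=2: 570+0+19·2·16=1178 → min 1178 | W₂..W₄: k=2: 0+640+15·2·20=1240; k=3: 480+0+15·16·20=5280 → min 1240 | W₃..W₅: k=3: 0+4160+2·16·13=4576; k=4: 640+0+2·20·13=1160 → min 1160.
Length 4: W₁..W₄: k=1: 0+1240+19·15·20=6940; k=2: 570+640+19·2·20=1970; k=3: 1178+0+19·16·20=7258 → min 1970 | W₂..W₅: k=2: 0+1160+15·2·13=1550; k=3: 480+4160+15·16·13=7760; k=4: 1240+0+15·20·13=5140 → min 1550.
Length 5: W₁..W₅: k=1: 0+1550+19·15·13=5255; k=2: 570+1160+19·2·13=2224; k=3: 1178+4160+19·16·13=9290; k=4: 1970+0+19·20·13=6910 → min 2224.
Optimal order: ((W₁W₂)((W₃W₄)W₅)) with cost 2224.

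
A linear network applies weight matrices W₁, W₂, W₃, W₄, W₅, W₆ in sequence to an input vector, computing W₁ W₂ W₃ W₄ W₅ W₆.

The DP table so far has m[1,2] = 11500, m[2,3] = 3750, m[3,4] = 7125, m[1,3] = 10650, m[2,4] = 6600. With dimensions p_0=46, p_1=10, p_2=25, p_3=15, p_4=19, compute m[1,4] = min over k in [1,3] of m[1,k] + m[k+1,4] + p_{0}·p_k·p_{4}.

m[1,4] = min over k∈[1,3] of m[1,k]+m[k+1,4]+p_{0}·p_k·p_{4}.
k=1: 0 + 6600 + 46·10·19 = 15340; k=2: 11500 + 7125 + 46·25·19 = 40475; k=3: 10650 + 0 + 46·15·19 = 23760.
Minimum: 15340 at k=1.

15340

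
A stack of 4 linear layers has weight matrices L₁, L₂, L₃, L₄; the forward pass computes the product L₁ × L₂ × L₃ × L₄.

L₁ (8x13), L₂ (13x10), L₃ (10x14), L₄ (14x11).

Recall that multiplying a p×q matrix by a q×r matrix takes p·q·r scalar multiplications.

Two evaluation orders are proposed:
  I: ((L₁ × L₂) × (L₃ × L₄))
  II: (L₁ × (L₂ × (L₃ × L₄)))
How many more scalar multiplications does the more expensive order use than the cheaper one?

654

Order I = ((L₁ × L₂) × (L₃ × L₄)): (L₁ × L₂): 8×13 by 13×10 → 8×10, cost 8·13·10 = 1040; (L₃ × L₄): 10×14 by 14×11 → 10×11, cost 10·14·11 = 1540; ((L₁ × L₂) × (L₃ × L₄)): 8×10 by 10×11 → 8×11, cost 8·10·11 = 880; cumulative 3460. Total 3460.
Order II = (L₁ × (L₂ × (L₃ × L₄))): (L₃ × L₄): 10×14 by 14×11 → 10×11, cost 10·14·11 = 1540; (L₂ × (L₃ × L₄)): 13×10 by 10×11 → 13×11, cost 13·10·11 = 1430; cumulative 2970; (L₁ × (L₂ × (L₃ × L₄))): 8×13 by 13×11 → 8×11, cost 8·13·11 = 1144; cumulative 4114. Total 4114.
Difference: |3460 − 4114| = 654.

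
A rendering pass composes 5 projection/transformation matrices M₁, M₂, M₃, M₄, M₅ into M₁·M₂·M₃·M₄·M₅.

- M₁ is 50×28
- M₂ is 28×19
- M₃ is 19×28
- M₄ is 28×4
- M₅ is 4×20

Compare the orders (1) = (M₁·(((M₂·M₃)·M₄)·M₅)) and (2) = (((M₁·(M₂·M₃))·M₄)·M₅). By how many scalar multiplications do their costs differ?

15424

Order (1) = (M₁·(((M₂·M₃)·M₄)·M₅)): (M₂·M₃): 28×19 by 19×28 → 28×28, cost 28·19·28 = 14896; ((M₂·M₃)·M₄): 28×28 by 28×4 → 28×4, cost 28·28·4 = 3136; cumulative 18032; (((M₂·M₃)·M₄)·M₅): 28×4 by 4×20 → 28×20, cost 28·4·20 = 2240; cumulative 20272; (M₁·(((M₂·M₃)·M₄)·M₅)): 50×28 by 28×20 → 50×20, cost 50·28·20 = 28000; cumulative 48272. Total 48272.
Order (2) = (((M₁·(M₂·M₃))·M₄)·M₅): (M₂·M₃): 28×19 by 19×28 → 28×28, cost 28·19·28 = 14896; (M₁·(M₂·M₃)): 50×28 by 28×28 → 50×28, cost 50·28·28 = 39200; cumulative 54096; ((M₁·(M₂·M₃))·M₄): 50×28 by 28×4 → 50×4, cost 50·28·4 = 5600; cumulative 59696; (((M₁·(M₂·M₃))·M₄)·M₅): 50×4 by 4×20 → 50×20, cost 50·4·20 = 4000; cumulative 63696. Total 63696.
Difference: |48272 − 63696| = 15424.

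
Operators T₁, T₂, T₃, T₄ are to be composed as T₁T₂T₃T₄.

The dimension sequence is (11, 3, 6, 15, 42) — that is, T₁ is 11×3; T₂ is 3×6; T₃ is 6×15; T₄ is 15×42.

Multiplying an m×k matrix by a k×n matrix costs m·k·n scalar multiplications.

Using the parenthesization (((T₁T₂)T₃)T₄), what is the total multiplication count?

(T₁T₂): 11×3 by 3×6 → 11×6, cost 11·3·6 = 198
((T₁T₂)T₃): 11×6 by 6×15 → 11×15, cost 11·6·15 = 990; cumulative 1188
(((T₁T₂)T₃)T₄): 11×15 by 15×42 → 11×42, cost 11·15·42 = 6930; cumulative 8118
Total: 8118 scalar multiplications.

8118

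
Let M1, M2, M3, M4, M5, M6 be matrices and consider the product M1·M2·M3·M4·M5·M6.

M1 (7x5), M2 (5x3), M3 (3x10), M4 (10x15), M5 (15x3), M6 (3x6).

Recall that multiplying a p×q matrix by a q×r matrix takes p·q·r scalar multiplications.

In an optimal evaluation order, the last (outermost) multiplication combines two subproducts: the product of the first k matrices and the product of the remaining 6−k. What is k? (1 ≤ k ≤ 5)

5

Adjacent pairs: M1M2 = 7·5·3 = 105; M2M3 = 5·3·10 = 150; M3M4 = 3·10·15 = 450; M4M5 = 10·15·3 = 450; M5M6 = 15·3·6 = 270.
Length 3: M1..M3: k=1: 0+150+7·5·10=500; k=2: 105+0+7·3·10=315 → min 315 | M2..M4: k=2: 0+450+5·3·15=675; k=3: 150+0+5·10·15=900 → min 675 | M3..M5: k=3: 0+450+3·10·3=540; k=4: 450+0+3·15·3=585 → min 540 | M4..M6: k=4: 0+270+10·15·6=1170; k=5: 450+0+10·3·6=630 → min 630.
Length 4: M1..M4: k=1: 0+675+7·5·15=1200; k=2: 105+450+7·3·15=870; k=3: 315+0+7·10·15=1365 → min 870 | M2..M5: k=2: 0+540+5·3·3=585; k=3: 150+450+5·10·3=750; k=4: 675+0+5·15·3=900 → min 585 | M3..M6: k=3: 0+630+3·10·6=810; k=4: 450+270+3·15·6=990; k=5: 540+0+3·3·6=594 → min 594.
Length 5: M1..M5: k=1: 0+585+7·5·3=690; k=2: 105+540+7·3·3=708; k=3: 315+450+7·10·3=975; k=4: 870+0+7·15·3=1185 → min 690 | M2..M6: k=2: 0+594+5·3·6=684; k=3: 150+630+5·10·6=1080; k=4: 675+270+5·15·6=1395; k=5: 585+0+5·3·6=675 → min 675.
Top-level splits: k=1: (M1..M1)·(M2..M6) → 0+675+7·5·6 = 885; k=2: (M1..M2)·(M3..M6) → 105+594+7·3·6 = 825; k=3: (M1..M3)·(M4..M6) → 315+630+7·10·6 = 1365; k=4: (M1..M4)·(M5..M6) → 870+270+7·15·6 = 1770; k=5: (M1..M5)·(M6..M6) → 690+0+7·3·6 = 816.
Best split is after M5, i.e. k = 5.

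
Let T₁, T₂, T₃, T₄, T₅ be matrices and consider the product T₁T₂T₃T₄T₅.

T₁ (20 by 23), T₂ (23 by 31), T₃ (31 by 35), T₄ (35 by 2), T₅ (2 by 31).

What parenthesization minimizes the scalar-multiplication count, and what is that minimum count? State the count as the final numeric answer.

5756

Adjacent pairs: T₁T₂ = 20·23·31 = 14260; T₂T₃ = 23·31·35 = 24955; T₃T₄ = 31·35·2 = 2170; T₄T₅ = 35·2·31 = 2170.
Length 3: T₁..T₃: k=1: 0+24955+20·23·35=41055; k=2: 14260+0+20·31·35=35960 → min 35960 | T₂..T₄: k=2: 0+2170+23·31·2=3596; k=3: 24955+0+23·35·2=26565 → min 3596 | T₃..T₅: k=3: 0+2170+31·35·31=35805; k=4: 2170+0+31·2·31=4092 → min 4092.
Length 4: T₁..T₄: k=1: 0+3596+20·23·2=4516; k=2: 14260+2170+20·31·2=17670; k=3: 35960+0+20·35·2=37360 → min 4516 | T₂..T₅: k=2: 0+4092+23·31·31=26195; k=3: 24955+2170+23·35·31=52080; k=4: 3596+0+23·2·31=5022 → min 5022.
Length 5: T₁..T₅: k=1: 0+5022+20·23·31=19282; k=2: 14260+4092+20·31·31=37572; k=3: 35960+2170+20·35·31=59830; k=4: 4516+0+20·2·31=5756 → min 5756.
Optimal parenthesization: ((T₁(T₂(T₃T₄)))T₅) with cost 5756.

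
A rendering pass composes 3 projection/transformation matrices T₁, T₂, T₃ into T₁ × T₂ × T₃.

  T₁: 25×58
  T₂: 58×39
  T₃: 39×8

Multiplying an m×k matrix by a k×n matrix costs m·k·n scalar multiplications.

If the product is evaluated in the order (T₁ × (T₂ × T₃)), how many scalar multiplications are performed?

29696

(T₂ × T₃): 58×39 by 39×8 → 58×8, cost 58·39·8 = 18096
(T₁ × (T₂ × T₃)): 25×58 by 58×8 → 25×8, cost 25·58·8 = 11600; cumulative 29696
Total: 29696 scalar multiplications.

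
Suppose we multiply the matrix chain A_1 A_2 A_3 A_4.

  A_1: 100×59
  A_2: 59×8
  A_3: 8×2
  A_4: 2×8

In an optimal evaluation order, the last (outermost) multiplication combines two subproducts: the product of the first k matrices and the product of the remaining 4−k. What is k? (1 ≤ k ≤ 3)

3

Adjacent pairs: A_1A_2 = 100·59·8 = 47200; A_2A_3 = 59·8·2 = 944; A_3A_4 = 8·2·8 = 128.
Length 3: A_1..A_3: k=1: 0+944+100·59·2=12744; k=2: 47200+0+100·8·2=48800 → min 12744 | A_2..A_4: k=2: 0+128+59·8·8=3904; k=3: 944+0+59·2·8=1888 → min 1888.
Top-level splits: k=1: (A_1..A_1)·(A_2..A_4) → 0+1888+100·59·8 = 49088; k=2: (A_1..A_2)·(A_3..A_4) → 47200+128+100·8·8 = 53728; k=3: (A_1..A_3)·(A_4..A_4) → 12744+0+100·2·8 = 14344.
Best split is after A_3, i.e. k = 3.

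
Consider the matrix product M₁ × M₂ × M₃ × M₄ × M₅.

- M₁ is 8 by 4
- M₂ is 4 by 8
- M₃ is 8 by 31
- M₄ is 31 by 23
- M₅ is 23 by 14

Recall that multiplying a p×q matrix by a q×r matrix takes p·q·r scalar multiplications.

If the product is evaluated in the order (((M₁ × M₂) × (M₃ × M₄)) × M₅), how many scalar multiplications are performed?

10008

(M₁ × M₂): 8×4 by 4×8 → 8×8, cost 8·4·8 = 256
(M₃ × M₄): 8×31 by 31×23 → 8×23, cost 8·31·23 = 5704
((M₁ × M₂) × (M₃ × M₄)): 8×8 by 8×23 → 8×23, cost 8·8·23 = 1472; cumulative 7432
(((M₁ × M₂) × (M₃ × M₄)) × M₅): 8×23 by 23×14 → 8×14, cost 8·23·14 = 2576; cumulative 10008
Total: 10008 scalar multiplications.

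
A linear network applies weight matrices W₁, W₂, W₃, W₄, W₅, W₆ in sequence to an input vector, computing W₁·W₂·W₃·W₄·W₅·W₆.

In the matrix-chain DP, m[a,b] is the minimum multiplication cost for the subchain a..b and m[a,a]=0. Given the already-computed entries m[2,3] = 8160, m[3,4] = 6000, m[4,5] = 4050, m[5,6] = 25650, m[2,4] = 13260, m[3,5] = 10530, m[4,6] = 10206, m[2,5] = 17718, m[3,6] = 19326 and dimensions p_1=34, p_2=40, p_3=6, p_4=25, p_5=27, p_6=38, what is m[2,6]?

26118

m[2,6] = min over k∈[2,5] of m[2,k]+m[k+1,6]+p_{1}·p_k·p_{6}.
k=2: 0 + 19326 + 34·40·38 = 71006; k=3: 8160 + 10206 + 34·6·38 = 26118; k=4: 13260 + 25650 + 34·25·38 = 71210; k=5: 17718 + 0 + 34·27·38 = 52602.
Minimum: 26118 at k=3.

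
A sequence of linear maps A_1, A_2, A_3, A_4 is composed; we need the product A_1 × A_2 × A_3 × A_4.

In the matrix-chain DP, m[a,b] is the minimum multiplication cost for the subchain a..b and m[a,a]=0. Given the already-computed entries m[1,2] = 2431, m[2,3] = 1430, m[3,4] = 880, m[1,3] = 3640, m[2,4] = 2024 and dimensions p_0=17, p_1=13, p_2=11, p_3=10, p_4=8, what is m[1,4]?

m[1,4] = min over k∈[1,3] of m[1,k]+m[k+1,4]+p_{0}·p_k·p_{4}.
k=1: 0 + 2024 + 17·13·8 = 3792; k=2: 2431 + 880 + 17·11·8 = 4807; k=3: 3640 + 0 + 17·10·8 = 5000.
Minimum: 3792 at k=1.

3792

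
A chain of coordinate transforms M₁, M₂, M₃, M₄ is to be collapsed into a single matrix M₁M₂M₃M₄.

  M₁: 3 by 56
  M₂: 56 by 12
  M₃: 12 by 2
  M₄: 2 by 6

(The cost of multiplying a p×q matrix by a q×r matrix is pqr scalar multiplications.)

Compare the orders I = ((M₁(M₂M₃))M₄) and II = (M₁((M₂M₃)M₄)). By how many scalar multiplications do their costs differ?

Order I = ((M₁(M₂M₃))M₄): (M₂M₃): 56×12 by 12×2 → 56×2, cost 56·12·2 = 1344; (M₁(M₂M₃)): 3×56 by 56×2 → 3×2, cost 3·56·2 = 336; cumulative 1680; ((M₁(M₂M₃))M₄): 3×2 by 2×6 → 3×6, cost 3·2·6 = 36; cumulative 1716. Total 1716.
Order II = (M₁((M₂M₃)M₄)): (M₂M₃): 56×12 by 12×2 → 56×2, cost 56·12·2 = 1344; ((M₂M₃)M₄): 56×2 by 2×6 → 56×6, cost 56·2·6 = 672; cumulative 2016; (M₁((M₂M₃)M₄)): 3×56 by 56×6 → 3×6, cost 3·56·6 = 1008; cumulative 3024. Total 3024.
Difference: |1716 − 3024| = 1308.

1308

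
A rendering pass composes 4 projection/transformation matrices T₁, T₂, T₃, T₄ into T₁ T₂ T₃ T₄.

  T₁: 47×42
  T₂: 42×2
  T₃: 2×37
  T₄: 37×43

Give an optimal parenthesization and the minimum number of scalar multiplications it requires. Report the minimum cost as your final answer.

11172

Adjacent pairs: T₁T₂ = 47·42·2 = 3948; T₂T₃ = 42·2·37 = 3108; T₃T₄ = 2·37·43 = 3182.
Length 3: T₁..T₃: k=1: 0+3108+47·42·37=76146; k=2: 3948+0+47·2·37=7426 → min 7426 | T₂..T₄: k=2: 0+3182+42·2·43=6794; k=3: 3108+0+42·37·43=69930 → min 6794.
Length 4: T₁..T₄: k=1: 0+6794+47·42·43=91676; k=2: 3948+3182+47·2·43=11172; k=3: 7426+0+47·37·43=82203 → min 11172.
Optimal parenthesization: ((T₁ T₂) (T₃ T₄)) with cost 11172.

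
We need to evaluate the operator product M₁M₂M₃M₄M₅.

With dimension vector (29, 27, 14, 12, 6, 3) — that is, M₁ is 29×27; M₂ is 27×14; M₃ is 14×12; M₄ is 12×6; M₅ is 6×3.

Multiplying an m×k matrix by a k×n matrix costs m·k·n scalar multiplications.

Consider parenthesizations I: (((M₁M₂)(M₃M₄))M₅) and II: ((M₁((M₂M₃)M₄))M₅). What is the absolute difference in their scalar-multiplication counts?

Order I = (((M₁M₂)(M₃M₄))M₅): (M₁M₂): 29×27 by 27×14 → 29×14, cost 29·27·14 = 10962; (M₃M₄): 14×12 by 12×6 → 14×6, cost 14·12·6 = 1008; ((M₁M₂)(M₃M₄)): 29×14 by 14×6 → 29×6, cost 29·14·6 = 2436; cumulative 14406; (((M₁M₂)(M₃M₄))M₅): 29×6 by 6×3 → 29×3, cost 29·6·3 = 522; cumulative 14928. Total 14928.
Order II = ((M₁((M₂M₃)M₄))M₅): (M₂M₃): 27×14 by 14×12 → 27×12, cost 27·14·12 = 4536; ((M₂M₃)M₄): 27×12 by 12×6 → 27×6, cost 27·12·6 = 1944; cumulative 6480; (M₁((M₂M₃)M₄)): 29×27 by 27×6 → 29×6, cost 29·27·6 = 4698; cumulative 11178; ((M₁((M₂M₃)M₄))M₅): 29×6 by 6×3 → 29×3, cost 29·6·3 = 522; cumulative 11700. Total 11700.
Difference: |14928 − 11700| = 3228.

3228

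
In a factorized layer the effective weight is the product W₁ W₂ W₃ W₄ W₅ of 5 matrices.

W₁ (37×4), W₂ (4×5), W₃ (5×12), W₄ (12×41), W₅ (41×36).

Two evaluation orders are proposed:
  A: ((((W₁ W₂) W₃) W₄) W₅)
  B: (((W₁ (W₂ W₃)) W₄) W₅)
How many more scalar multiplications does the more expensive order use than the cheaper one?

Order A = ((((W₁ W₂) W₃) W₄) W₅): (W₁ W₂): 37×4 by 4×5 → 37×5, cost 37·4·5 = 740; ((W₁ W₂) W₃): 37×5 by 5×12 → 37×12, cost 37·5·12 = 2220; cumulative 2960; (((W₁ W₂) W₃) W₄): 37×12 by 12×41 → 37×41, cost 37·12·41 = 18204; cumulative 21164; ((((W₁ W₂) W₃) W₄) W₅): 37×41 by 41×36 → 37×36, cost 37·41·36 = 54612; cumulative 75776. Total 75776.
Order B = (((W₁ (W₂ W₃)) W₄) W₅): (W₂ W₃): 4×5 by 5×12 → 4×12, cost 4·5·12 = 240; (W₁ (W₂ W₃)): 37×4 by 4×12 → 37×12, cost 37·4·12 = 1776; cumulative 2016; ((W₁ (W₂ W₃)) W₄): 37×12 by 12×41 → 37×41, cost 37·12·41 = 18204; cumulative 20220; (((W₁ (W₂ W₃)) W₄) W₅): 37×41 by 41×36 → 37×36, cost 37·41·36 = 54612; cumulative 74832. Total 74832.
Difference: |75776 − 74832| = 944.

944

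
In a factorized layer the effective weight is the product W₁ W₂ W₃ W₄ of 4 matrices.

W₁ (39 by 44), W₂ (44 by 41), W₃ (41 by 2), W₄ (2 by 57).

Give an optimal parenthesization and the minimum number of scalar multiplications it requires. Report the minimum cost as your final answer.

Adjacent pairs: W₁W₂ = 39·44·41 = 70356; W₂W₃ = 44·41·2 = 3608; W₃W₄ = 41·2·57 = 4674.
Length 3: W₁..W₃: k=1: 0+3608+39·44·2=7040; k=2: 70356+0+39·41·2=73554 → min 7040 | W₂..W₄: k=2: 0+4674+44·41·57=107502; k=3: 3608+0+44·2·57=8624 → min 8624.
Length 4: W₁..W₄: k=1: 0+8624+39·44·57=106436; k=2: 70356+4674+39·41·57=166173; k=3: 7040+0+39·2·57=11486 → min 11486.
Optimal parenthesization: ((W₁ (W₂ W₃)) W₄) with cost 11486.

11486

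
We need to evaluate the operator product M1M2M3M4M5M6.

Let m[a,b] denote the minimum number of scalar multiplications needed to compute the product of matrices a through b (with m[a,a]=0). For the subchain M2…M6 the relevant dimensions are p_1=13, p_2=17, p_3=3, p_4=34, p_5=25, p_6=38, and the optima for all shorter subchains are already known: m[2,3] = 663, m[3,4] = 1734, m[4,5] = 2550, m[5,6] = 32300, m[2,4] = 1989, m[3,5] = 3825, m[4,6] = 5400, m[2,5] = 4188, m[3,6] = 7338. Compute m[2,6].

7545

m[2,6] = min over k∈[2,5] of m[2,k]+m[k+1,6]+p_{1}·p_k·p_{6}.
k=2: 0 + 7338 + 13·17·38 = 15736; k=3: 663 + 5400 + 13·3·38 = 7545; k=4: 1989 + 32300 + 13·34·38 = 51085; k=5: 4188 + 0 + 13·25·38 = 16538.
Minimum: 7545 at k=3.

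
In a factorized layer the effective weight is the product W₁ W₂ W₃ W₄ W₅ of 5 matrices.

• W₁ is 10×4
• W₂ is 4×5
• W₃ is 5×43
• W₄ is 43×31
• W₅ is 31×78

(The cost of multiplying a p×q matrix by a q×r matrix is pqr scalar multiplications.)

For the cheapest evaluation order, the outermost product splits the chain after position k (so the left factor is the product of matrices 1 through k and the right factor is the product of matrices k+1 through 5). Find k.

1

Adjacent pairs: W₁W₂ = 10·4·5 = 200; W₂W₃ = 4·5·43 = 860; W₃W₄ = 5·43·31 = 6665; W₄W₅ = 43·31·78 = 103974.
Length 3: W₁..W₃: k=1: 0+860+10·4·43=2580; k=2: 200+0+10·5·43=2350 → min 2350 | W₂..W₄: k=2: 0+6665+4·5·31=7285; k=3: 860+0+4·43·31=6192 → min 6192 | W₃..W₅: k=3: 0+103974+5·43·78=120744; k=4: 6665+0+5·31·78=18755 → min 18755.
Length 4: W₁..W₄: k=1: 0+6192+10·4·31=7432; k=2: 200+6665+10·5·31=8415; k=3: 2350+0+10·43·31=15680 → min 7432 | W₂..W₅: k=2: 0+18755+4·5·78=20315; k=3: 860+103974+4·43·78=118250; k=4: 6192+0+4·31·78=15864 → min 15864.
Top-level splits: k=1: (W₁..W₁)·(W₂..W₅) → 0+15864+10·4·78 = 18984; k=2: (W₁..W₂)·(W₃..W₅) → 200+18755+10·5·78 = 22855; k=3: (W₁..W₃)·(W₄..W₅) → 2350+103974+10·43·78 = 139864; k=4: (W₁..W₄)·(W₅..W₅) → 7432+0+10·31·78 = 31612.
Best split is after W₁, i.e. k = 1.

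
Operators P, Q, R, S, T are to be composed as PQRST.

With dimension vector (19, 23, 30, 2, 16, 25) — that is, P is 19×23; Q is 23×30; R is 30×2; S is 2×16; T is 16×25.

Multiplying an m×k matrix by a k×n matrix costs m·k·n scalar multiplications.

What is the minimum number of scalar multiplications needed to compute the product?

4004

Adjacent pairs: PQ = 19·23·30 = 13110; QR = 23·30·2 = 1380; RS = 30·2·16 = 960; ST = 2·16·25 = 800.
Length 3: P..R: k=1: 0+1380+19·23·2=2254; k=2: 13110+0+19·30·2=14250 → min 2254 | Q..S: k=2: 0+960+23·30·16=12000; k=3: 1380+0+23·2·16=2116 → min 2116 | R..T: k=3: 0+800+30·2·25=2300; k=4: 960+0+30·16·25=12960 → min 2300.
Length 4: P..S: k=1: 0+2116+19·23·16=9108; k=2: 13110+960+19·30·16=23190; k=3: 2254+0+19·2·16=2862 → min 2862 | Q..T: k=2: 0+2300+23·30·25=19550; k=3: 1380+800+23·2·25=3330; k=4: 2116+0+23·16·25=11316 → min 3330.
Length 5: P..T: k=1: 0+3330+19·23·25=14255; k=2: 13110+2300+19·30·25=29660; k=3: 2254+800+19·2·25=4004; k=4: 2862+0+19·16·25=10462 → min 4004.
Optimal order: ((P(QR))(ST)) with cost 4004.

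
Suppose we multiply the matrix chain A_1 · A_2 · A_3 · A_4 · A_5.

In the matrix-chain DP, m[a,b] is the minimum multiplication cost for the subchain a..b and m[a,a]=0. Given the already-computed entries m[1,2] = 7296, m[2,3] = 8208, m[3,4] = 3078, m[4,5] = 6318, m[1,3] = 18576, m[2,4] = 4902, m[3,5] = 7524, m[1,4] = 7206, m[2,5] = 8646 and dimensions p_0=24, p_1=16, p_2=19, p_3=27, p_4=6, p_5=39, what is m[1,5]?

12822

m[1,5] = min over k∈[1,4] of m[1,k]+m[k+1,5]+p_{0}·p_k·p_{5}.
k=1: 0 + 8646 + 24·16·39 = 23622; k=2: 7296 + 7524 + 24·19·39 = 32604; k=3: 18576 + 6318 + 24·27·39 = 50166; k=4: 7206 + 0 + 24·6·39 = 12822.
Minimum: 12822 at k=4.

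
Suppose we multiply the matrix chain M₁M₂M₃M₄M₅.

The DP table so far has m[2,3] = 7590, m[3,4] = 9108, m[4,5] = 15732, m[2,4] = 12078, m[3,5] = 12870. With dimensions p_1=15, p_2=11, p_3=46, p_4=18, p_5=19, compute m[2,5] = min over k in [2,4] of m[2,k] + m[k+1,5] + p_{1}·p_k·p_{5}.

m[2,5] = min over k∈[2,4] of m[2,k]+m[k+1,5]+p_{1}·p_k·p_{5}.
k=2: 0 + 12870 + 15·11·19 = 16005; k=3: 7590 + 15732 + 15·46·19 = 36432; k=4: 12078 + 0 + 15·18·19 = 17208.
Minimum: 16005 at k=2.

16005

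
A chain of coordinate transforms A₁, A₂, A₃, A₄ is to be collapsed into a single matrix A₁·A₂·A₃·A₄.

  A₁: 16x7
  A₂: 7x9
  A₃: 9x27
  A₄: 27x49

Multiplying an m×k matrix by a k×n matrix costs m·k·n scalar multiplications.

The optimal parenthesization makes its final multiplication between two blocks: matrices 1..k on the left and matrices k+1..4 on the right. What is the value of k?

1

Adjacent pairs: A₁A₂ = 16·7·9 = 1008; A₂A₃ = 7·9·27 = 1701; A₃A₄ = 9·27·49 = 11907.
Length 3: A₁..A₃: k=1: 0+1701+16·7·27=4725; k=2: 1008+0+16·9·27=4896 → min 4725 | A₂..A₄: k=2: 0+11907+7·9·49=14994; k=3: 1701+0+7·27·49=10962 → min 10962.
Top-level splits: k=1: (A₁..A₁)·(A₂..A₄) → 0+10962+16·7·49 = 16450; k=2: (A₁..A₂)·(A₃..A₄) → 1008+11907+16·9·49 = 19971; k=3: (A₁..A₃)·(A₄..A₄) → 4725+0+16·27·49 = 25893.
Best split is after A₁, i.e. k = 1.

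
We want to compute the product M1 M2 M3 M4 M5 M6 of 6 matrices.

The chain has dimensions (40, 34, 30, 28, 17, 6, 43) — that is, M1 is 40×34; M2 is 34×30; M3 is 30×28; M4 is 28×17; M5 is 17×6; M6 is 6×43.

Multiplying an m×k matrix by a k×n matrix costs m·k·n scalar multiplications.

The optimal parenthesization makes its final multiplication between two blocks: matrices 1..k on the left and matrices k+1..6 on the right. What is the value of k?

5

Adjacent pairs: M1M2 = 40·34·30 = 40800; M2M3 = 34·30·28 = 28560; M3M4 = 30·28·17 = 14280; M4M5 = 28·17·6 = 2856; M5M6 = 17·6·43 = 4386.
Length 3: M1..M3: k=1: 0+28560+40·34·28=66640; k=2: 40800+0+40·30·28=74400 → min 66640 | M2..M4: k=2: 0+14280+34·30·17=31620; k=3: 28560+0+34·28·17=44744 → min 31620 | M3..M5: k=3: 0+2856+30·28·6=7896; k=4: 14280+0+30·17·6=17340 → min 7896 | M4..M6: k=4: 0+4386+28·17·43=24854; k=5: 2856+0+28·6·43=10080 → min 10080.
Length 4: M1..M4: k=1: 0+31620+40·34·17=54740; k=2: 40800+14280+40·30·17=75480; k=3: 66640+0+40·28·17=85680 → min 54740 | M2..M5: k=2: 0+7896+34·30·6=14016; k=3: 28560+2856+34·28·6=37128; k=4: 31620+0+34·17·6=35088 → min 14016 | M3..M6: k=3: 0+10080+30·28·43=46200; k=4: 14280+4386+30·17·43=40596; k=5: 7896+0+30·6·43=15636 → min 15636.
Length 5: M1..M5: k=1: 0+14016+40·34·6=22176; k=2: 40800+7896+40·30·6=55896; k=3: 66640+2856+40·28·6=76216; k=4: 54740+0+40·17·6=58820 → min 22176 | M2..M6: k=2: 0+15636+34·30·43=59496; k=3: 28560+10080+34·28·43=79576; k=4: 31620+4386+34·17·43=60860; k=5: 14016+0+34·6·43=22788 → min 22788.
Top-level splits: k=1: (M1..M1)·(M2..M6) → 0+22788+40·34·43 = 81268; k=2: (M1..M2)·(M3..M6) → 40800+15636+40·30·43 = 108036; k=3: (M1..M3)·(M4..M6) → 66640+10080+40·28·43 = 124880; k=4: (M1..M4)·(M5..M6) → 54740+4386+40·17·43 = 88366; k=5: (M1..M5)·(M6..M6) → 22176+0+40·6·43 = 32496.
Best split is after M5, i.e. k = 5.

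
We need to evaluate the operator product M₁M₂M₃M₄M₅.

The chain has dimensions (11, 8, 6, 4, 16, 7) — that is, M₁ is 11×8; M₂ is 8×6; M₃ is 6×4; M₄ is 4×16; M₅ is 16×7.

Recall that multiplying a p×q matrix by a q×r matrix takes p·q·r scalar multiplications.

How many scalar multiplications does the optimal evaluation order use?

1300

Adjacent pairs: M₁M₂ = 11·8·6 = 528; M₂M₃ = 8·6·4 = 192; M₃M₄ = 6·4·16 = 384; M₄M₅ = 4·16·7 = 448.
Length 3: M₁..M₃: k=1: 0+192+11·8·4=544; k=2: 528+0+11·6·4=792 → min 544 | M₂..M₄: k=2: 0+384+8·6·16=1152; k=3: 192+0+8·4·16=704 → min 704 | M₃..M₅: k=3: 0+448+6·4·7=616; k=4: 384+0+6·16·7=1056 → min 616.
Length 4: M₁..M₄: k=1: 0+704+11·8·16=2112; k=2: 528+384+11·6·16=1968; k=3: 544+0+11·4·16=1248 → min 1248 | M₂..M₅: k=2: 0+616+8·6·7=952; k=3: 192+448+8·4·7=864; k=4: 704+0+8·16·7=1600 → min 864.
Length 5: M₁..M₅: k=1: 0+864+11·8·7=1480; k=2: 528+616+11·6·7=1606; k=3: 544+448+11·4·7=1300; k=4: 1248+0+11·16·7=2480 → min 1300.
Optimal order: ((M₁(M₂M₃))(M₄M₅)) with cost 1300.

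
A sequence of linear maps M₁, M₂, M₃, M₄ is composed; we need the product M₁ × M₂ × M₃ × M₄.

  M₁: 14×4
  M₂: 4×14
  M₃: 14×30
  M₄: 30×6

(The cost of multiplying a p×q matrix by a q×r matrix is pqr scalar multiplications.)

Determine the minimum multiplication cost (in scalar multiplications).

2736

Adjacent pairs: M₁M₂ = 14·4·14 = 784; M₂M₃ = 4·14·30 = 1680; M₃M₄ = 14·30·6 = 2520.
Length 3: M₁..M₃: k=1: 0+1680+14·4·30=3360; k=2: 784+0+14·14·30=6664 → min 3360 | M₂..M₄: k=2: 0+2520+4·14·6=2856; k=3: 1680+0+4·30·6=2400 → min 2400.
Length 4: M₁..M₄: k=1: 0+2400+14·4·6=2736; k=2: 784+2520+14·14·6=4480; k=3: 3360+0+14·30·6=5880 → min 2736.
Optimal order: (M₁ × ((M₂ × M₃) × M₄)) with cost 2736.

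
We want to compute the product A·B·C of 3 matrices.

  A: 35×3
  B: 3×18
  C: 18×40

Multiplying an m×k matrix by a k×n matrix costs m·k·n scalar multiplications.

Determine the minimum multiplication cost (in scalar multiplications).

Order (A·(B·C)): (B·C): 3×18 by 18×40 → 3×40, cost 3·18·40 = 2160; (A·(B·C)): 35×3 by 3×40 → 35×40, cost 35·3·40 = 4200; cumulative 6360. Total 6360.
Order ((A·B)·C): (A·B): 35×3 by 3×18 → 35×18, cost 35·3·18 = 1890; ((A·B)·C): 35×18 by 18×40 → 35×40, cost 35·18·40 = 25200; cumulative 27090. Total 27090.
Minimum: 6360.

6360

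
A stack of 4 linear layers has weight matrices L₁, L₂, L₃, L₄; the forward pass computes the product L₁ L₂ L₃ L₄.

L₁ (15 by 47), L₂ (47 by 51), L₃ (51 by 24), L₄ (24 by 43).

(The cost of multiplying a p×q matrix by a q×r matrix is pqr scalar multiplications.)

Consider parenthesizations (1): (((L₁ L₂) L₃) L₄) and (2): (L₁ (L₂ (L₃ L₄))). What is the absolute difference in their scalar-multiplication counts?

Order (1) = (((L₁ L₂) L₃) L₄): (L₁ L₂): 15×47 by 47×51 → 15×51, cost 15·47·51 = 35955; ((L₁ L₂) L₃): 15×51 by 51×24 → 15×24, cost 15·51·24 = 18360; cumulative 54315; (((L₁ L₂) L₃) L₄): 15×24 by 24×43 → 15×43, cost 15·24·43 = 15480; cumulative 69795. Total 69795.
Order (2) = (L₁ (L₂ (L₃ L₄))): (L₃ L₄): 51×24 by 24×43 → 51×43, cost 51·24·43 = 52632; (L₂ (L₃ L₄)): 47×51 by 51×43 → 47×43, cost 47·51·43 = 103071; cumulative 155703; (L₁ (L₂ (L₃ L₄))): 15×47 by 47×43 → 15×43, cost 15·47·43 = 30315; cumulative 186018. Total 186018.
Difference: |69795 − 186018| = 116223.

116223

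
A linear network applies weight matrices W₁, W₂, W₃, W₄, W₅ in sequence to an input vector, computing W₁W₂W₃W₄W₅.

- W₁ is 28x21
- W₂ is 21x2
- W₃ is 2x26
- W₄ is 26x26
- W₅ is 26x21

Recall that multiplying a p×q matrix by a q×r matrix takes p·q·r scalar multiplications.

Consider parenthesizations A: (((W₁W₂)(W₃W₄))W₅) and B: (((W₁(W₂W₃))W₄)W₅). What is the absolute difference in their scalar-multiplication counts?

31324

Order A = (((W₁W₂)(W₃W₄))W₅): (W₁W₂): 28×21 by 21×2 → 28×2, cost 28·21·2 = 1176; (W₃W₄): 2×26 by 26×26 → 2×26, cost 2·26·26 = 1352; ((W₁W₂)(W₃W₄)): 28×2 by 2×26 → 28×26, cost 28·2·26 = 1456; cumulative 3984; (((W₁W₂)(W₃W₄))W₅): 28×26 by 26×21 → 28×21, cost 28·26·21 = 15288; cumulative 19272. Total 19272.
Order B = (((W₁(W₂W₃))W₄)W₅): (W₂W₃): 21×2 by 2×26 → 21×26, cost 21·2·26 = 1092; (W₁(W₂W₃)): 28×21 by 21×26 → 28×26, cost 28·21·26 = 15288; cumulative 16380; ((W₁(W₂W₃))W₄): 28×26 by 26×26 → 28×26, cost 28·26·26 = 18928; cumulative 35308; (((W₁(W₂W₃))W₄)W₅): 28×26 by 26×21 → 28×21, cost 28·26·21 = 15288; cumulative 50596. Total 50596.
Difference: |19272 − 50596| = 31324.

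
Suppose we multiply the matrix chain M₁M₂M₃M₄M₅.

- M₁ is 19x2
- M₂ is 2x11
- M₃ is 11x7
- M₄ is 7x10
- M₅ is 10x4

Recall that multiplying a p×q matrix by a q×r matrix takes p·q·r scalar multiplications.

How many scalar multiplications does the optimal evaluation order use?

Adjacent pairs: M₁M₂ = 19·2·11 = 418; M₂M₃ = 2·11·7 = 154; M₃M₄ = 11·7·10 = 770; M₄M₅ = 7·10·4 = 280.
Length 3: M₁..M₃: k=1: 0+154+19·2·7=420; k=2: 418+0+19·11·7=1881 → min 420 | M₂..M₄: k=2: 0+770+2·11·10=990; k=3: 154+0+2·7·10=294 → min 294 | M₃..M₅: k=3: 0+280+11·7·4=588; k=4: 770+0+11·10·4=1210 → min 588.
Length 4: M₁..M₄: k=1: 0+294+19·2·10=674; k=2: 418+770+19·11·10=3278; k=3: 420+0+19·7·10=1750 → min 674 | M₂..M₅: k=2: 0+588+2·11·4=676; k=3: 154+280+2·7·4=490; k=4: 294+0+2·10·4=374 → min 374.
Length 5: M₁..M₅: k=1: 0+374+19·2·4=526; k=2: 418+588+19·11·4=1842; k=3: 420+280+19·7·4=1232; k=4: 674+0+19·10·4=1434 → min 526.
Optimal order: (M₁(((M₂M₃)M₄)M₅)) with cost 526.

526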